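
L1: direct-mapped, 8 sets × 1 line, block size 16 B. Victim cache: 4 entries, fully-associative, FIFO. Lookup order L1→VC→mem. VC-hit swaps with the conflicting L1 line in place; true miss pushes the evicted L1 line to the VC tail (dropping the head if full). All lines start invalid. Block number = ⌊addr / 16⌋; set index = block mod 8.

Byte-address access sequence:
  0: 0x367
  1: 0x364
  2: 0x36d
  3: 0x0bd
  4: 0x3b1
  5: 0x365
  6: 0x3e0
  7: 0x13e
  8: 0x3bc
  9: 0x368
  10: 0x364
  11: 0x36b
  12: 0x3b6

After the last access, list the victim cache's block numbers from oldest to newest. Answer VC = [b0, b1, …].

#0 0x367→b54/s6 MISS; vc=[]
#1 0x364→b54/s6 L1-HIT; vc=[]
#2 0x36d→b54/s6 L1-HIT; vc=[]
#3 0xbd→b11/s3 MISS; vc=[]
#4 0x3b1→b59/s3 MISS; vc=[11]
#5 0x365→b54/s6 L1-HIT; vc=[11]
#6 0x3e0→b62/s6 MISS; vc=[11,54]
#7 0x13e→b19/s3 MISS; vc=[11,54,59]
#8 0x3bc→b59/s3 VC-HIT; vc=[11,54,19]
#9 0x368→b54/s6 VC-HIT; vc=[11,62,19]
#10 0x364→b54/s6 L1-HIT; vc=[11,62,19]
#11 0x36b→b54/s6 L1-HIT; vc=[11,62,19]
#12 0x3b6→b59/s3 L1-HIT; vc=[11,62,19]

VC = [11, 62, 19]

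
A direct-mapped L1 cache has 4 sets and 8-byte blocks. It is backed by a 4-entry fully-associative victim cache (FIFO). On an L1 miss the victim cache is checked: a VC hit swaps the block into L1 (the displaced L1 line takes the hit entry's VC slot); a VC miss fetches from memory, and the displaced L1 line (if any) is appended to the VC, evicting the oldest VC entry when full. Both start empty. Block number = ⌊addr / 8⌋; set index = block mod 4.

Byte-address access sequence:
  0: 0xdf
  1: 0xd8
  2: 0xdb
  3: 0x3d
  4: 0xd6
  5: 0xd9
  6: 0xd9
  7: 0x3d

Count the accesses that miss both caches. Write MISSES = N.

MISSES = 3

#0 0xdf→b27/s3 MISS; vc=[]
#1 0xd8→b27/s3 L1-HIT; vc=[]
#2 0xdb→b27/s3 L1-HIT; vc=[]
#3 0x3d→b7/s3 MISS; vc=[27]
#4 0xd6→b26/s2 MISS; vc=[27]
#5 0xd9→b27/s3 VC-HIT; vc=[7]
#6 0xd9→b27/s3 L1-HIT; vc=[7]
#7 0x3d→b7/s3 VC-HIT; vc=[27]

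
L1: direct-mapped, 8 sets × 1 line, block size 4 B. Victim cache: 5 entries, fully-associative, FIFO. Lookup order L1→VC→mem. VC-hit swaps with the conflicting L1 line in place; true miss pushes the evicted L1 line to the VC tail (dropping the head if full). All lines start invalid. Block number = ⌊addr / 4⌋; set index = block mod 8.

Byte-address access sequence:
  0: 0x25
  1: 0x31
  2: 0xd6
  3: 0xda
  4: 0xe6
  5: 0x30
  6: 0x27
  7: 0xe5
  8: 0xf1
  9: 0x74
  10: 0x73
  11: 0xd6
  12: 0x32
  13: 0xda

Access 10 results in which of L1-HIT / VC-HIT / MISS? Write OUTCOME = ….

OUTCOME = MISS

  [0] addr=0x25 blk=9 s=1: MISS | VC []
  [1] addr=0x31 blk=12 s=4: MISS | VC []
  [2] addr=0xd6 blk=53 s=5: MISS | VC []
  [3] addr=0xda blk=54 s=6: MISS | VC []
  [4] addr=0xe6 blk=57 s=1: MISS | VC [9]
  [5] addr=0x30 blk=12 s=4: L1-HIT | VC [9]
  [6] addr=0x27 blk=9 s=1: VC-HIT | VC [57]
  [7] addr=0xe5 blk=57 s=1: VC-HIT | VC [9]
  [8] addr=0xf1 blk=60 s=4: MISS | VC [9, 12]
  [9] addr=0x74 blk=29 s=5: MISS | VC [9, 12, 53]
  [10] addr=0x73 blk=28 s=4: MISS | VC [9, 12, 53, 60]
  [11] addr=0xd6 blk=53 s=5: VC-HIT | VC [9, 12, 29, 60]
  [12] addr=0x32 blk=12 s=4: VC-HIT | VC [9, 28, 29, 60]
  [13] addr=0xda blk=54 s=6: L1-HIT | VC [9, 28, 29, 60]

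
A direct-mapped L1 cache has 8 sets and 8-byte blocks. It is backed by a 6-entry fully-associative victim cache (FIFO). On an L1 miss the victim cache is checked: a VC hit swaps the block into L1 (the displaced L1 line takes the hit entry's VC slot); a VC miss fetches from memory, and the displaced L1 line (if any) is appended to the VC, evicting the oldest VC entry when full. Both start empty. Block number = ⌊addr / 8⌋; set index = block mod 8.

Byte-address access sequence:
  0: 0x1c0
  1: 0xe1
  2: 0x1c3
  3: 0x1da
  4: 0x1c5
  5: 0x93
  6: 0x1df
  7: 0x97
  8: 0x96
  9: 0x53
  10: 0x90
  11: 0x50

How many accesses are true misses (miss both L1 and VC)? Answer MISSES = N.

MISSES = 5

0: 0x1c0 (blk 56, set 0) → MISS  vc=[]
1: 0xe1 (blk 28, set 4) → MISS  vc=[]
2: 0x1c3 (blk 56, set 0) → L1-HIT  vc=[]
3: 0x1da (blk 59, set 3) → MISS  vc=[]
4: 0x1c5 (blk 56, set 0) → L1-HIT  vc=[]
5: 0x93 (blk 18, set 2) → MISS  vc=[]
6: 0x1df (blk 59, set 3) → L1-HIT  vc=[]
7: 0x97 (blk 18, set 2) → L1-HIT  vc=[]
8: 0x96 (blk 18, set 2) → L1-HIT  vc=[]
9: 0x53 (blk 10, set 2) → MISS  vc=[18]
10: 0x90 (blk 18, set 2) → VC-HIT  vc=[10]
11: 0x50 (blk 10, set 2) → VC-HIT  vc=[18]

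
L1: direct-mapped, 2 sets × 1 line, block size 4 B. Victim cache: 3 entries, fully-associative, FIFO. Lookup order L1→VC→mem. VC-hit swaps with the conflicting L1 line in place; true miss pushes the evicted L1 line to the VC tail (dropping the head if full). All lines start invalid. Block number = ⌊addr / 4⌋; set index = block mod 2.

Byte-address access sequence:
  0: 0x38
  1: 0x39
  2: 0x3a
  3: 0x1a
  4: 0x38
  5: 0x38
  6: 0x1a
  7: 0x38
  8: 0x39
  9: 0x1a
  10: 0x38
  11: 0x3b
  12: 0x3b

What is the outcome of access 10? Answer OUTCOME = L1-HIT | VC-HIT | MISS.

OUTCOME = VC-HIT

0: 0x38 (blk 14, set 0) → MISS  vc=[]
1: 0x39 (blk 14, set 0) → L1-HIT  vc=[]
2: 0x3a (blk 14, set 0) → L1-HIT  vc=[]
3: 0x1a (blk 6, set 0) → MISS  vc=[14]
4: 0x38 (blk 14, set 0) → VC-HIT  vc=[6]
5: 0x38 (blk 14, set 0) → L1-HIT  vc=[6]
6: 0x1a (blk 6, set 0) → VC-HIT  vc=[14]
7: 0x38 (blk 14, set 0) → VC-HIT  vc=[6]
8: 0x39 (blk 14, set 0) → L1-HIT  vc=[6]
9: 0x1a (blk 6, set 0) → VC-HIT  vc=[14]
10: 0x38 (blk 14, set 0) → VC-HIT  vc=[6]
11: 0x3b (blk 14, set 0) → L1-HIT  vc=[6]
12: 0x3b (blk 14, set 0) → L1-HIT  vc=[6]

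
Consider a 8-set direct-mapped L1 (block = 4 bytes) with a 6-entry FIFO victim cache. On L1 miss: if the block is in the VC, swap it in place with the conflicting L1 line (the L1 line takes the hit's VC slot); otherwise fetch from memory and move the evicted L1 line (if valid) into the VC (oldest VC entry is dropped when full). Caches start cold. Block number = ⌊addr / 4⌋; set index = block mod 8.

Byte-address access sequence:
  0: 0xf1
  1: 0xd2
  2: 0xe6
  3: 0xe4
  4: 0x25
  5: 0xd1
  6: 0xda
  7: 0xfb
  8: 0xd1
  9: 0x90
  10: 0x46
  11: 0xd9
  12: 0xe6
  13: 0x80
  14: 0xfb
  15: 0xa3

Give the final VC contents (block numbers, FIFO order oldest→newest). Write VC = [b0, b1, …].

0: 0xf1 (blk 60, set 4) → MISS  vc=[]
1: 0xd2 (blk 52, set 4) → MISS  vc=[60]
2: 0xe6 (blk 57, set 1) → MISS  vc=[60]
3: 0xe4 (blk 57, set 1) → L1-HIT  vc=[60]
4: 0x25 (blk 9, set 1) → MISS  vc=[60, 57]
5: 0xd1 (blk 52, set 4) → L1-HIT  vc=[60, 57]
6: 0xda (blk 54, set 6) → MISS  vc=[60, 57]
7: 0xfb (blk 62, set 6) → MISS  vc=[60, 57, 54]
8: 0xd1 (blk 52, set 4) → L1-HIT  vc=[60, 57, 54]
9: 0x90 (blk 36, set 4) → MISS  vc=[60, 57, 54, 52]
10: 0x46 (blk 17, set 1) → MISS  vc=[60, 57, 54, 52, 9]
11: 0xd9 (blk 54, set 6) → VC-HIT  vc=[60, 57, 62, 52, 9]
12: 0xe6 (blk 57, set 1) → VC-HIT  vc=[60, 17, 62, 52, 9]
13: 0x80 (blk 32, set 0) → MISS  vc=[60, 17, 62, 52, 9]
14: 0xfb (blk 62, set 6) → VC-HIT  vc=[60, 17, 54, 52, 9]
15: 0xa3 (blk 40, set 0) → MISS  vc=[60, 17, 54, 52, 9, 32]

VC = [60, 17, 54, 52, 9, 32]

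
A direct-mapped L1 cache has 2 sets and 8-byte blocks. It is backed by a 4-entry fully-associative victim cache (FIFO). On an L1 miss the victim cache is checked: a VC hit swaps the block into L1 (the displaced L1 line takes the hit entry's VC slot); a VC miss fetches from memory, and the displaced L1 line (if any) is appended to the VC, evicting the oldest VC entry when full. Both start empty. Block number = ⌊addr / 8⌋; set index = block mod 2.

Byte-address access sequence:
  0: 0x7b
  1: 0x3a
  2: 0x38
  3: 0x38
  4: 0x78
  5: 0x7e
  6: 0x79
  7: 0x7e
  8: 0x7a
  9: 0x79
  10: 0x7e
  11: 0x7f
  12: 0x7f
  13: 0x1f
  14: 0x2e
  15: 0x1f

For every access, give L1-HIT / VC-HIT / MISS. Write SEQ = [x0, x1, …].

SEQ = [MISS, MISS, L1-HIT, L1-HIT, VC-HIT, L1-HIT, L1-HIT, L1-HIT, L1-HIT, L1-HIT, L1-HIT, L1-HIT, L1-HIT, MISS, MISS, VC-HIT]

0: 0x7b (blk 15, set 1) → MISS  vc=[]
1: 0x3a (blk 7, set 1) → MISS  vc=[15]
2: 0x38 (blk 7, set 1) → L1-HIT  vc=[15]
3: 0x38 (blk 7, set 1) → L1-HIT  vc=[15]
4: 0x78 (blk 15, set 1) → VC-HIT  vc=[7]
5: 0x7e (blk 15, set 1) → L1-HIT  vc=[7]
6: 0x79 (blk 15, set 1) → L1-HIT  vc=[7]
7: 0x7e (blk 15, set 1) → L1-HIT  vc=[7]
8: 0x7a (blk 15, set 1) → L1-HIT  vc=[7]
9: 0x79 (blk 15, set 1) → L1-HIT  vc=[7]
10: 0x7e (blk 15, set 1) → L1-HIT  vc=[7]
11: 0x7f (blk 15, set 1) → L1-HIT  vc=[7]
12: 0x7f (blk 15, set 1) → L1-HIT  vc=[7]
13: 0x1f (blk 3, set 1) → MISS  vc=[7, 15]
14: 0x2e (blk 5, set 1) → MISS  vc=[7, 15, 3]
15: 0x1f (blk 3, set 1) → VC-HIT  vc=[7, 15, 5]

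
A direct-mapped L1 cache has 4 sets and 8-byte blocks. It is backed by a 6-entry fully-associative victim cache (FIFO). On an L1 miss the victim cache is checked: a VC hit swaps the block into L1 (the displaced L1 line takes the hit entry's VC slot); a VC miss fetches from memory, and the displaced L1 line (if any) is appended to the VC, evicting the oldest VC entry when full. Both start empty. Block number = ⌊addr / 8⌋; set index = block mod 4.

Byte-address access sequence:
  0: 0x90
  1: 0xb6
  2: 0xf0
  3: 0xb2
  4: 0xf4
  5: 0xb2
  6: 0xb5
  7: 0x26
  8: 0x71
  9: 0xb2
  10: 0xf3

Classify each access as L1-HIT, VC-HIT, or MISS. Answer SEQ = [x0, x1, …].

SEQ = [MISS, MISS, MISS, VC-HIT, VC-HIT, VC-HIT, L1-HIT, MISS, MISS, VC-HIT, VC-HIT]

  [0] addr=0x90 blk=18 s=2: MISS | VC []
  [1] addr=0xb6 blk=22 s=2: MISS | VC [18]
  [2] addr=0xf0 blk=30 s=2: MISS | VC [18, 22]
  [3] addr=0xb2 blk=22 s=2: VC-HIT | VC [18, 30]
  [4] addr=0xf4 blk=30 s=2: VC-HIT | VC [18, 22]
  [5] addr=0xb2 blk=22 s=2: VC-HIT | VC [18, 30]
  [6] addr=0xb5 blk=22 s=2: L1-HIT | VC [18, 30]
  [7] addr=0x26 blk=4 s=0: MISS | VC [18, 30]
  [8] addr=0x71 blk=14 s=2: MISS | VC [18, 30, 22]
  [9] addr=0xb2 blk=22 s=2: VC-HIT | VC [18, 30, 14]
  [10] addr=0xf3 blk=30 s=2: VC-HIT | VC [18, 22, 14]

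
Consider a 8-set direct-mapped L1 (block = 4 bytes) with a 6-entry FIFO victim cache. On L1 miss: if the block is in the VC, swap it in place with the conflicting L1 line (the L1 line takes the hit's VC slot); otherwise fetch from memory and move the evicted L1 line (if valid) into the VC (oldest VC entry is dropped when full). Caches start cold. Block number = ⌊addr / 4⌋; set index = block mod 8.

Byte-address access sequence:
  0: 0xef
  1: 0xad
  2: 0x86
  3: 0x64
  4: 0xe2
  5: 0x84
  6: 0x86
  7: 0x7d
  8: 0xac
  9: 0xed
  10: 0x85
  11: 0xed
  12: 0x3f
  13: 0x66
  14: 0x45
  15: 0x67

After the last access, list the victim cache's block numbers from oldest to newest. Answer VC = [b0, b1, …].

VC = [43, 33, 31, 17]

  [0] addr=0xef blk=59 s=3: MISS | VC []
  [1] addr=0xad blk=43 s=3: MISS | VC [59]
  [2] addr=0x86 blk=33 s=1: MISS | VC [59]
  [3] addr=0x64 blk=25 s=1: MISS | VC [59, 33]
  [4] addr=0xe2 blk=56 s=0: MISS | VC [59, 33]
  [5] addr=0x84 blk=33 s=1: VC-HIT | VC [59, 25]
  [6] addr=0x86 blk=33 s=1: L1-HIT | VC [59, 25]
  [7] addr=0x7d blk=31 s=7: MISS | VC [59, 25]
  [8] addr=0xac blk=43 s=3: L1-HIT | VC [59, 25]
  [9] addr=0xed blk=59 s=3: VC-HIT | VC [43, 25]
  [10] addr=0x85 blk=33 s=1: L1-HIT | VC [43, 25]
  [11] addr=0xed blk=59 s=3: L1-HIT | VC [43, 25]
  [12] addr=0x3f blk=15 s=7: MISS | VC [43, 25, 31]
  [13] addr=0x66 blk=25 s=1: VC-HIT | VC [43, 33, 31]
  [14] addr=0x45 blk=17 s=1: MISS | VC [43, 33, 31, 25]
  [15] addr=0x67 blk=25 s=1: VC-HIT | VC [43, 33, 31, 17]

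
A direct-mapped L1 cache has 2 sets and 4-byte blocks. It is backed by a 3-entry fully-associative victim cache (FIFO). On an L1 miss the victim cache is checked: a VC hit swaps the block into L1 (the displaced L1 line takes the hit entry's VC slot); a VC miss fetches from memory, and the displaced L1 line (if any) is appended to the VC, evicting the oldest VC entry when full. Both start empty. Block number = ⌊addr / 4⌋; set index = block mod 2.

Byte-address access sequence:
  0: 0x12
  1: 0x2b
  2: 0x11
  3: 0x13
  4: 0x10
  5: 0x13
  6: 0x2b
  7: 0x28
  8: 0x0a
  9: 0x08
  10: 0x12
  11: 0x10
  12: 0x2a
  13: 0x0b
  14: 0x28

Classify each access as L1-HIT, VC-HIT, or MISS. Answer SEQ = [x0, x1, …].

#0 0x12→b4/s0 MISS; vc=[]
#1 0x2b→b10/s0 MISS; vc=[4]
#2 0x11→b4/s0 VC-HIT; vc=[10]
#3 0x13→b4/s0 L1-HIT; vc=[10]
#4 0x10→b4/s0 L1-HIT; vc=[10]
#5 0x13→b4/s0 L1-HIT; vc=[10]
#6 0x2b→b10/s0 VC-HIT; vc=[4]
#7 0x28→b10/s0 L1-HIT; vc=[4]
#8 0xa→b2/s0 MISS; vc=[4,10]
#9 0x8→b2/s0 L1-HIT; vc=[4,10]
#10 0x12→b4/s0 VC-HIT; vc=[2,10]
#11 0x10→b4/s0 L1-HIT; vc=[2,10]
#12 0x2a→b10/s0 VC-HIT; vc=[2,4]
#13 0xb→b2/s0 VC-HIT; vc=[10,4]
#14 0x28→b10/s0 VC-HIT; vc=[2,4]

SEQ = [MISS, MISS, VC-HIT, L1-HIT, L1-HIT, L1-HIT, VC-HIT, L1-HIT, MISS, L1-HIT, VC-HIT, L1-HIT, VC-HIT, VC-HIT, VC-HIT]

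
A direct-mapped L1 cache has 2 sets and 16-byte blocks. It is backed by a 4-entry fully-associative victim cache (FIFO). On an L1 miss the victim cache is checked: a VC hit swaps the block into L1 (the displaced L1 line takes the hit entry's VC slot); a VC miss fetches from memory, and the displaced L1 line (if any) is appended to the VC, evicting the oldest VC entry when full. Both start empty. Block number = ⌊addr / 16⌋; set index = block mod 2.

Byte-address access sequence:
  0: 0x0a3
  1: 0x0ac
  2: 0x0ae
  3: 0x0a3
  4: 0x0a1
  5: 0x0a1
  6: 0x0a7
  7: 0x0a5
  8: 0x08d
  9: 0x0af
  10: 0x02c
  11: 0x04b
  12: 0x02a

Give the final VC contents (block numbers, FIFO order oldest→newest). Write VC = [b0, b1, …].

VC = [8, 10, 4]

  [0] addr=0xa3 blk=10 s=0: MISS | VC []
  [1] addr=0xac blk=10 s=0: L1-HIT | VC []
  [2] addr=0xae blk=10 s=0: L1-HIT | VC []
  [3] addr=0xa3 blk=10 s=0: L1-HIT | VC []
  [4] addr=0xa1 blk=10 s=0: L1-HIT | VC []
  [5] addr=0xa1 blk=10 s=0: L1-HIT | VC []
  [6] addr=0xa7 blk=10 s=0: L1-HIT | VC []
  [7] addr=0xa5 blk=10 s=0: L1-HIT | VC []
  [8] addr=0x8d blk=8 s=0: MISS | VC [10]
  [9] addr=0xaf blk=10 s=0: VC-HIT | VC [8]
  [10] addr=0x2c blk=2 s=0: MISS | VC [8, 10]
  [11] addr=0x4b blk=4 s=0: MISS | VC [8, 10, 2]
  [12] addr=0x2a blk=2 s=0: VC-HIT | VC [8, 10, 4]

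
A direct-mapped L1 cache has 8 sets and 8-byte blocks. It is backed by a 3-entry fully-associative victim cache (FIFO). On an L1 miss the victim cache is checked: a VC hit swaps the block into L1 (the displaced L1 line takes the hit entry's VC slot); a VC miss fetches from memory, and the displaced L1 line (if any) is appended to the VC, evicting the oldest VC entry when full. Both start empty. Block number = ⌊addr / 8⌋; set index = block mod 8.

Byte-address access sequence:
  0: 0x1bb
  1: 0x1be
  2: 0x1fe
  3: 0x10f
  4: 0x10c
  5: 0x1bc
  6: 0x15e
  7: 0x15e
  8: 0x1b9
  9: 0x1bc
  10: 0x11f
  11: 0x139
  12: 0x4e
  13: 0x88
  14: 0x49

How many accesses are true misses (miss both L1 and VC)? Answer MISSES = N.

MISSES = 8

0: 0x1bb (blk 55, set 7) → MISS  vc=[]
1: 0x1be (blk 55, set 7) → L1-HIT  vc=[]
2: 0x1fe (blk 63, set 7) → MISS  vc=[55]
3: 0x10f (blk 33, set 1) → MISS  vc=[55]
4: 0x10c (blk 33, set 1) → L1-HIT  vc=[55]
5: 0x1bc (blk 55, set 7) → VC-HIT  vc=[63]
6: 0x15e (blk 43, set 3) → MISS  vc=[63]
7: 0x15e (blk 43, set 3) → L1-HIT  vc=[63]
8: 0x1b9 (blk 55, set 7) → L1-HIT  vc=[63]
9: 0x1bc (blk 55, set 7) → L1-HIT  vc=[63]
10: 0x11f (blk 35, set 3) → MISS  vc=[63, 43]
11: 0x139 (blk 39, set 7) → MISS  vc=[63, 43, 55]
12: 0x4e (blk 9, set 1) → MISS  vc=[43, 55, 33]
13: 0x88 (blk 17, set 1) → MISS  vc=[55, 33, 9]
14: 0x49 (blk 9, set 1) → VC-HIT  vc=[55, 33, 17]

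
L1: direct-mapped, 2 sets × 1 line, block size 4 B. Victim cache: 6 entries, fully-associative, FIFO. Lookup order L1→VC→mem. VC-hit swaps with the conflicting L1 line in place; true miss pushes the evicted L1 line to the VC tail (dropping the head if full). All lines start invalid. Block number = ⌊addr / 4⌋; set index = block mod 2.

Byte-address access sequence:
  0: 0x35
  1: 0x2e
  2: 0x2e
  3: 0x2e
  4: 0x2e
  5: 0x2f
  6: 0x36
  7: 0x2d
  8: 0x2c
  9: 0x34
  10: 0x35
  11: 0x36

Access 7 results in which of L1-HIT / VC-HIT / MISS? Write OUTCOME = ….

OUTCOME = VC-HIT

0: 0x35 (blk 13, set 1) → MISS  vc=[]
1: 0x2e (blk 11, set 1) → MISS  vc=[13]
2: 0x2e (blk 11, set 1) → L1-HIT  vc=[13]
3: 0x2e (blk 11, set 1) → L1-HIT  vc=[13]
4: 0x2e (blk 11, set 1) → L1-HIT  vc=[13]
5: 0x2f (blk 11, set 1) → L1-HIT  vc=[13]
6: 0x36 (blk 13, set 1) → VC-HIT  vc=[11]
7: 0x2d (blk 11, set 1) → VC-HIT  vc=[13]
8: 0x2c (blk 11, set 1) → L1-HIT  vc=[13]
9: 0x34 (blk 13, set 1) → VC-HIT  vc=[11]
10: 0x35 (blk 13, set 1) → L1-HIT  vc=[11]
11: 0x36 (blk 13, set 1) → L1-HIT  vc=[11]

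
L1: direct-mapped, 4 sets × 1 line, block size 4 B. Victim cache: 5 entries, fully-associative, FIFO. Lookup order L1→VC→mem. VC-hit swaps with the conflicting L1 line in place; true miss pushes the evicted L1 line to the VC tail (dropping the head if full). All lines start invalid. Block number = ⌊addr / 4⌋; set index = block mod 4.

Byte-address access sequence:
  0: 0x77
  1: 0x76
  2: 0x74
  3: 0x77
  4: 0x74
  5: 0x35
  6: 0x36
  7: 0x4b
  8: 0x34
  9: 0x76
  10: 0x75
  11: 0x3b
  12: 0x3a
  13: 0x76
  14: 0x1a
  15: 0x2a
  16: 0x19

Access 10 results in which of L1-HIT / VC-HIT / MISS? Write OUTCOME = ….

OUTCOME = L1-HIT

0: 0x77 (blk 29, set 1) → MISS  vc=[]
1: 0x76 (blk 29, set 1) → L1-HIT  vc=[]
2: 0x74 (blk 29, set 1) → L1-HIT  vc=[]
3: 0x77 (blk 29, set 1) → L1-HIT  vc=[]
4: 0x74 (blk 29, set 1) → L1-HIT  vc=[]
5: 0x35 (blk 13, set 1) → MISS  vc=[29]
6: 0x36 (blk 13, set 1) → L1-HIT  vc=[29]
7: 0x4b (blk 18, set 2) → MISS  vc=[29]
8: 0x34 (blk 13, set 1) → L1-HIT  vc=[29]
9: 0x76 (blk 29, set 1) → VC-HIT  vc=[13]
10: 0x75 (blk 29, set 1) → L1-HIT  vc=[13]
11: 0x3b (blk 14, set 2) → MISS  vc=[13, 18]
12: 0x3a (blk 14, set 2) → L1-HIT  vc=[13, 18]
13: 0x76 (blk 29, set 1) → L1-HIT  vc=[13, 18]
14: 0x1a (blk 6, set 2) → MISS  vc=[13, 18, 14]
15: 0x2a (blk 10, set 2) → MISS  vc=[13, 18, 14, 6]
16: 0x19 (blk 6, set 2) → VC-HIT  vc=[13, 18, 14, 10]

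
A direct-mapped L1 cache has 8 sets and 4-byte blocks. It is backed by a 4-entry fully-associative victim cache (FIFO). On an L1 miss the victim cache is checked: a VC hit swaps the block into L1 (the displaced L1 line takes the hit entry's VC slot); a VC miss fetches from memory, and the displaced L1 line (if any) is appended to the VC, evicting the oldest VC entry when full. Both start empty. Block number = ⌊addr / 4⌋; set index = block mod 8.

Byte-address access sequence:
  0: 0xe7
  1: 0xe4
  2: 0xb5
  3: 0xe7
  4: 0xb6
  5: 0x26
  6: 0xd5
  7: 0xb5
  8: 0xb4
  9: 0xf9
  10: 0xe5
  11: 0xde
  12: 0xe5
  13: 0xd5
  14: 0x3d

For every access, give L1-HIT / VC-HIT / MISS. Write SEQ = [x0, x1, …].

SEQ = [MISS, L1-HIT, MISS, L1-HIT, L1-HIT, MISS, MISS, VC-HIT, L1-HIT, MISS, VC-HIT, MISS, L1-HIT, VC-HIT, MISS]

  [0] addr=0xe7 blk=57 s=1: MISS | VC []
  [1] addr=0xe4 blk=57 s=1: L1-HIT | VC []
  [2] addr=0xb5 blk=45 s=5: MISS | VC []
  [3] addr=0xe7 blk=57 s=1: L1-HIT | VC []
  [4] addr=0xb6 blk=45 s=5: L1-HIT | VC []
  [5] addr=0x26 blk=9 s=1: MISS | VC [57]
  [6] addr=0xd5 blk=53 s=5: MISS | VC [57, 45]
  [7] addr=0xb5 blk=45 s=5: VC-HIT | VC [57, 53]
  [8] addr=0xb4 blk=45 s=5: L1-HIT | VC [57, 53]
  [9] addr=0xf9 blk=62 s=6: MISS | VC [57, 53]
  [10] addr=0xe5 blk=57 s=1: VC-HIT | VC [9, 53]
  [11] addr=0xde blk=55 s=7: MISS | VC [9, 53]
  [12] addr=0xe5 blk=57 s=1: L1-HIT | VC [9, 53]
  [13] addr=0xd5 blk=53 s=5: VC-HIT | VC [9, 45]
  [14] addr=0x3d blk=15 s=7: MISS | VC [9, 45, 55]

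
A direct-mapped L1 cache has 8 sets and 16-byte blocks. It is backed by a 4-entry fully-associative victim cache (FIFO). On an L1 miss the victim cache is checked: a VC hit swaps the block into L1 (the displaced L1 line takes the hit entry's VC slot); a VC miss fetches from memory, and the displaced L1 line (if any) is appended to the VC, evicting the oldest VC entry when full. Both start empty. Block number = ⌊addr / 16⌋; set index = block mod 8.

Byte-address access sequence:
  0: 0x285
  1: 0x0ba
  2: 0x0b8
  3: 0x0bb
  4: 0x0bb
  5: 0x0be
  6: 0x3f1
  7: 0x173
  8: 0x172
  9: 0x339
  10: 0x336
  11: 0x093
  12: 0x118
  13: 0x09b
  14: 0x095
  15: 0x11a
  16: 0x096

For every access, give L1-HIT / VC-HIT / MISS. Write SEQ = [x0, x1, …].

SEQ = [MISS, MISS, L1-HIT, L1-HIT, L1-HIT, L1-HIT, MISS, MISS, L1-HIT, MISS, L1-HIT, MISS, MISS, VC-HIT, L1-HIT, VC-HIT, VC-HIT]

  [0] addr=0x285 blk=40 s=0: MISS | VC []
  [1] addr=0xba blk=11 s=3: MISS | VC []
  [2] addr=0xb8 blk=11 s=3: L1-HIT | VC []
  [3] addr=0xbb blk=11 s=3: L1-HIT | VC []
  [4] addr=0xbb blk=11 s=3: L1-HIT | VC []
  [5] addr=0xbe blk=11 s=3: L1-HIT | VC []
  [6] addr=0x3f1 blk=63 s=7: MISS | VC []
  [7] addr=0x173 blk=23 s=7: MISS | VC [63]
  [8] addr=0x172 blk=23 s=7: L1-HIT | VC [63]
  [9] addr=0x339 blk=51 s=3: MISS | VC [63, 11]
  [10] addr=0x336 blk=51 s=3: L1-HIT | VC [63, 11]
  [11] addr=0x93 blk=9 s=1: MISS | VC [63, 11]
  [12] addr=0x118 blk=17 s=1: MISS | VC [63, 11, 9]
  [13] addr=0x9b blk=9 s=1: VC-HIT | VC [63, 11, 17]
  [14] addr=0x95 blk=9 s=1: L1-HIT | VC [63, 11, 17]
  [15] addr=0x11a blk=17 s=1: VC-HIT | VC [63, 11, 9]
  [16] addr=0x96 blk=9 s=1: VC-HIT | VC [63, 11, 17]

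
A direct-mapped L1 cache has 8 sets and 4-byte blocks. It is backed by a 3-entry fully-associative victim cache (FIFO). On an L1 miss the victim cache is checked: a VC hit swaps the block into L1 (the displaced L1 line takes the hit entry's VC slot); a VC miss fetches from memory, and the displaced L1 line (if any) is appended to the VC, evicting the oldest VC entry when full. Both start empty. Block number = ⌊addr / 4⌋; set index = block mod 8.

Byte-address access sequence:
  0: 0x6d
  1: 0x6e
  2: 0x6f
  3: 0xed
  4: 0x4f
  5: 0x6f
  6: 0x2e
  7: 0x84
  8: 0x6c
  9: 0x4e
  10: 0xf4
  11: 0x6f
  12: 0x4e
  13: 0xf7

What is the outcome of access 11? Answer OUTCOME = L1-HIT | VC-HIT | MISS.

0: 0x6d (blk 27, set 3) → MISS  vc=[]
1: 0x6e (blk 27, set 3) → L1-HIT  vc=[]
2: 0x6f (blk 27, set 3) → L1-HIT  vc=[]
3: 0xed (blk 59, set 3) → MISS  vc=[27]
4: 0x4f (blk 19, set 3) → MISS  vc=[27, 59]
5: 0x6f (blk 27, set 3) → VC-HIT  vc=[19, 59]
6: 0x2e (blk 11, set 3) → MISS  vc=[19, 59, 27]
7: 0x84 (blk 33, set 1) → MISS  vc=[19, 59, 27]
8: 0x6c (blk 27, set 3) → VC-HIT  vc=[19, 59, 11]
9: 0x4e (blk 19, set 3) → VC-HIT  vc=[27, 59, 11]
10: 0xf4 (blk 61, set 5) → MISS  vc=[27, 59, 11]
11: 0x6f (blk 27, set 3) → VC-HIT  vc=[19, 59, 11]
12: 0x4e (blk 19, set 3) → VC-HIT  vc=[27, 59, 11]
13: 0xf7 (blk 61, set 5) → L1-HIT  vc=[27, 59, 11]

OUTCOME = VC-HIT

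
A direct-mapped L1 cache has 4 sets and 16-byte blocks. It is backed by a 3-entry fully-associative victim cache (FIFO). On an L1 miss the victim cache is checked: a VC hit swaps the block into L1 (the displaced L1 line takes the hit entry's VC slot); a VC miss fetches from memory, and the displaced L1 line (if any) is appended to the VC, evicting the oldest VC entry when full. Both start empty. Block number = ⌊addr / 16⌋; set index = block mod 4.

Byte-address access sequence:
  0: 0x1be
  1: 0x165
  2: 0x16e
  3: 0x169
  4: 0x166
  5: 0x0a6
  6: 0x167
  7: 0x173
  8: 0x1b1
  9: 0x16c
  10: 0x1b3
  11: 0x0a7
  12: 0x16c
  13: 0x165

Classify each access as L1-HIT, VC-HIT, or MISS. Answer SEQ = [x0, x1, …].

0: 0x1be (blk 27, set 3) → MISS  vc=[]
1: 0x165 (blk 22, set 2) → MISS  vc=[]
2: 0x16e (blk 22, set 2) → L1-HIT  vc=[]
3: 0x169 (blk 22, set 2) → L1-HIT  vc=[]
4: 0x166 (blk 22, set 2) → L1-HIT  vc=[]
5: 0xa6 (blk 10, set 2) → MISS  vc=[22]
6: 0x167 (blk 22, set 2) → VC-HIT  vc=[10]
7: 0x173 (blk 23, set 3) → MISS  vc=[10, 27]
8: 0x1b1 (blk 27, set 3) → VC-HIT  vc=[10, 23]
9: 0x16c (blk 22, set 2) → L1-HIT  vc=[10, 23]
10: 0x1b3 (blk 27, set 3) → L1-HIT  vc=[10, 23]
11: 0xa7 (blk 10, set 2) → VC-HIT  vc=[22, 23]
12: 0x16c (blk 22, set 2) → VC-HIT  vc=[10, 23]
13: 0x165 (blk 22, set 2) → L1-HIT  vc=[10, 23]

SEQ = [MISS, MISS, L1-HIT, L1-HIT, L1-HIT, MISS, VC-HIT, MISS, VC-HIT, L1-HIT, L1-HIT, VC-HIT, VC-HIT, L1-HIT]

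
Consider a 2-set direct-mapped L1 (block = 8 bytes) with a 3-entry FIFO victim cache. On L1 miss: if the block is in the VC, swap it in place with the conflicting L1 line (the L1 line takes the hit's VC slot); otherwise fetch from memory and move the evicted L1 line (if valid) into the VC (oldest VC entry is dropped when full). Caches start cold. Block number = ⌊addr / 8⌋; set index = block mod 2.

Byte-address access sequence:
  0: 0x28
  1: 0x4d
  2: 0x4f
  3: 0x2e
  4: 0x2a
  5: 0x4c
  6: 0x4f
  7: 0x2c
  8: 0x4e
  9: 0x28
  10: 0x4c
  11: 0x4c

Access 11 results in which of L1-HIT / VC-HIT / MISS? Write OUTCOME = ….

OUTCOME = L1-HIT

  [0] addr=0x28 blk=5 s=1: MISS | VC []
  [1] addr=0x4d blk=9 s=1: MISS | VC [5]
  [2] addr=0x4f blk=9 s=1: L1-HIT | VC [5]
  [3] addr=0x2e blk=5 s=1: VC-HIT | VC [9]
  [4] addr=0x2a blk=5 s=1: L1-HIT | VC [9]
  [5] addr=0x4c blk=9 s=1: VC-HIT | VC [5]
  [6] addr=0x4f blk=9 s=1: L1-HIT | VC [5]
  [7] addr=0x2c blk=5 s=1: VC-HIT | VC [9]
  [8] addr=0x4e blk=9 s=1: VC-HIT | VC [5]
  [9] addr=0x28 blk=5 s=1: VC-HIT | VC [9]
  [10] addr=0x4c blk=9 s=1: VC-HIT | VC [5]
  [11] addr=0x4c blk=9 s=1: L1-HIT | VC [5]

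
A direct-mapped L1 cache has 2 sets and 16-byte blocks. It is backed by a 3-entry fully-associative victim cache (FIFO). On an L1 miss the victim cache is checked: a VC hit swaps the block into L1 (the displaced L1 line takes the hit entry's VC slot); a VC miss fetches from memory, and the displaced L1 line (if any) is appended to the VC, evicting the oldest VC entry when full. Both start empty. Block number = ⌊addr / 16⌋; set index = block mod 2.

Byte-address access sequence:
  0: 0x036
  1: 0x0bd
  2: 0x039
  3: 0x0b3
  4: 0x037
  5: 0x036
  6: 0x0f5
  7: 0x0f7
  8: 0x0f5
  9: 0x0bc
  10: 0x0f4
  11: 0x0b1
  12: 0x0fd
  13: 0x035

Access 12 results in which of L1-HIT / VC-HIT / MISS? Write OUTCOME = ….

0: 0x36 (blk 3, set 1) → MISS  vc=[]
1: 0xbd (blk 11, set 1) → MISS  vc=[3]
2: 0x39 (blk 3, set 1) → VC-HIT  vc=[11]
3: 0xb3 (blk 11, set 1) → VC-HIT  vc=[3]
4: 0x37 (blk 3, set 1) → VC-HIT  vc=[11]
5: 0x36 (blk 3, set 1) → L1-HIT  vc=[11]
6: 0xf5 (blk 15, set 1) → MISS  vc=[11, 3]
7: 0xf7 (blk 15, set 1) → L1-HIT  vc=[11, 3]
8: 0xf5 (blk 15, set 1) → L1-HIT  vc=[11, 3]
9: 0xbc (blk 11, set 1) → VC-HIT  vc=[15, 3]
10: 0xf4 (blk 15, set 1) → VC-HIT  vc=[11, 3]
11: 0xb1 (blk 11, set 1) → VC-HIT  vc=[15, 3]
12: 0xfd (blk 15, set 1) → VC-HIT  vc=[11, 3]
13: 0x35 (blk 3, set 1) → VC-HIT  vc=[11, 15]

OUTCOME = VC-HIT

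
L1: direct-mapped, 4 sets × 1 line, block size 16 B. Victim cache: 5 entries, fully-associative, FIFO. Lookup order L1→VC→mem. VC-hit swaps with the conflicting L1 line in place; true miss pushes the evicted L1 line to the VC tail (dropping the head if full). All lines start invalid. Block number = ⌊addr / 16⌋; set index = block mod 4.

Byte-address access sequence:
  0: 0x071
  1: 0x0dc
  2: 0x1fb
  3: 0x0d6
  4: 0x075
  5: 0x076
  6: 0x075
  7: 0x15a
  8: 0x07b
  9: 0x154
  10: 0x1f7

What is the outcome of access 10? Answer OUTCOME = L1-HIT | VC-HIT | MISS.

OUTCOME = VC-HIT

  [0] addr=0x71 blk=7 s=3: MISS | VC []
  [1] addr=0xdc blk=13 s=1: MISS | VC []
  [2] addr=0x1fb blk=31 s=3: MISS | VC [7]
  [3] addr=0xd6 blk=13 s=1: L1-HIT | VC [7]
  [4] addr=0x75 blk=7 s=3: VC-HIT | VC [31]
  [5] addr=0x76 blk=7 s=3: L1-HIT | VC [31]
  [6] addr=0x75 blk=7 s=3: L1-HIT | VC [31]
  [7] addr=0x15a blk=21 s=1: MISS | VC [31, 13]
  [8] addr=0x7b blk=7 s=3: L1-HIT | VC [31, 13]
  [9] addr=0x154 blk=21 s=1: L1-HIT | VC [31, 13]
  [10] addr=0x1f7 blk=31 s=3: VC-HIT | VC [7, 13]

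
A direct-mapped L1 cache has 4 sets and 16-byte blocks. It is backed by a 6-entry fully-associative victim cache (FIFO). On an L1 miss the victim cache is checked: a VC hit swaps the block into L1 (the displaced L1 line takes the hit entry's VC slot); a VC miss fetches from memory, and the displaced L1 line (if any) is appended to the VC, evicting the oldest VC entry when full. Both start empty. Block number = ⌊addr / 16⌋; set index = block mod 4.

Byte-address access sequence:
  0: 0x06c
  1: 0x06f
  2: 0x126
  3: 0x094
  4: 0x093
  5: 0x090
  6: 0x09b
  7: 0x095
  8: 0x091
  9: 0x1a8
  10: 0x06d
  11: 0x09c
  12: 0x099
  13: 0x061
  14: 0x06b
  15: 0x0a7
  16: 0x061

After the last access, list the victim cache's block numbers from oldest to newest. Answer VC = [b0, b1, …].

0: 0x6c (blk 6, set 2) → MISS  vc=[]
1: 0x6f (blk 6, set 2) → L1-HIT  vc=[]
2: 0x126 (blk 18, set 2) → MISS  vc=[6]
3: 0x94 (blk 9, set 1) → MISS  vc=[6]
4: 0x93 (blk 9, set 1) → L1-HIT  vc=[6]
5: 0x90 (blk 9, set 1) → L1-HIT  vc=[6]
6: 0x9b (blk 9, set 1) → L1-HIT  vc=[6]
7: 0x95 (blk 9, set 1) → L1-HIT  vc=[6]
8: 0x91 (blk 9, set 1) → L1-HIT  vc=[6]
9: 0x1a8 (blk 26, set 2) → MISS  vc=[6, 18]
10: 0x6d (blk 6, set 2) → VC-HIT  vc=[26, 18]
11: 0x9c (blk 9, set 1) → L1-HIT  vc=[26, 18]
12: 0x99 (blk 9, set 1) → L1-HIT  vc=[26, 18]
13: 0x61 (blk 6, set 2) → L1-HIT  vc=[26, 18]
14: 0x6b (blk 6, set 2) → L1-HIT  vc=[26, 18]
15: 0xa7 (blk 10, set 2) → MISS  vc=[26, 18, 6]
16: 0x61 (blk 6, set 2) → VC-HIT  vc=[26, 18, 10]

VC = [26, 18, 10]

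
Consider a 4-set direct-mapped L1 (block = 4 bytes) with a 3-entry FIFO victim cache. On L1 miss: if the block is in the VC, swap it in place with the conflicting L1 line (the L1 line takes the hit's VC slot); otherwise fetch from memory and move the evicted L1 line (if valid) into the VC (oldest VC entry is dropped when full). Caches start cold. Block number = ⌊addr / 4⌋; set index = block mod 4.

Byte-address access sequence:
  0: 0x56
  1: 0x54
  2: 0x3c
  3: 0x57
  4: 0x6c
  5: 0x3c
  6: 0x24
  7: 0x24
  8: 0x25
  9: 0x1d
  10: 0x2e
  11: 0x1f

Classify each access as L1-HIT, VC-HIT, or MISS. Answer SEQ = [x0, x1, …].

SEQ = [MISS, L1-HIT, MISS, L1-HIT, MISS, VC-HIT, MISS, L1-HIT, L1-HIT, MISS, MISS, VC-HIT]

0: 0x56 (blk 21, set 1) → MISS  vc=[]
1: 0x54 (blk 21, set 1) → L1-HIT  vc=[]
2: 0x3c (blk 15, set 3) → MISS  vc=[]
3: 0x57 (blk 21, set 1) → L1-HIT  vc=[]
4: 0x6c (blk 27, set 3) → MISS  vc=[15]
5: 0x3c (blk 15, set 3) → VC-HIT  vc=[27]
6: 0x24 (blk 9, set 1) → MISS  vc=[27, 21]
7: 0x24 (blk 9, set 1) → L1-HIT  vc=[27, 21]
8: 0x25 (blk 9, set 1) → L1-HIT  vc=[27, 21]
9: 0x1d (blk 7, set 3) → MISS  vc=[27, 21, 15]
10: 0x2e (blk 11, set 3) → MISS  vc=[21, 15, 7]
11: 0x1f (blk 7, set 3) → VC-HIT  vc=[21, 15, 11]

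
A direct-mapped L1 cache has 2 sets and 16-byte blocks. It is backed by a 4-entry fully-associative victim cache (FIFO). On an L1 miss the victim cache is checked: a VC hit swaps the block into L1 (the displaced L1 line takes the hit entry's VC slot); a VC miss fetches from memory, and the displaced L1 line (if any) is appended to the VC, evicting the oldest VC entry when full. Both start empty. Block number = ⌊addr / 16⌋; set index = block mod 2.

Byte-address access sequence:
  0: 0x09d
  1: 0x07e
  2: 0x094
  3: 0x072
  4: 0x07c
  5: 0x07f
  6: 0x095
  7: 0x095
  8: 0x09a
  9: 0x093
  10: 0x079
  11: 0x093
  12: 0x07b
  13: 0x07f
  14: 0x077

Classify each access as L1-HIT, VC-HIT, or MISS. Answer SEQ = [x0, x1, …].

SEQ = [MISS, MISS, VC-HIT, VC-HIT, L1-HIT, L1-HIT, VC-HIT, L1-HIT, L1-HIT, L1-HIT, VC-HIT, VC-HIT, VC-HIT, L1-HIT, L1-HIT]

  [0] addr=0x9d blk=9 s=1: MISS | VC []
  [1] addr=0x7e blk=7 s=1: MISS | VC [9]
  [2] addr=0x94 blk=9 s=1: VC-HIT | VC [7]
  [3] addr=0x72 blk=7 s=1: VC-HIT | VC [9]
  [4] addr=0x7c blk=7 s=1: L1-HIT | VC [9]
  [5] addr=0x7f blk=7 s=1: L1-HIT | VC [9]
  [6] addr=0x95 blk=9 s=1: VC-HIT | VC [7]
  [7] addr=0x95 blk=9 s=1: L1-HIT | VC [7]
  [8] addr=0x9a blk=9 s=1: L1-HIT | VC [7]
  [9] addr=0x93 blk=9 s=1: L1-HIT | VC [7]
  [10] addr=0x79 blk=7 s=1: VC-HIT | VC [9]
  [11] addr=0x93 blk=9 s=1: VC-HIT | VC [7]
  [12] addr=0x7b blk=7 s=1: VC-HIT | VC [9]
  [13] addr=0x7f blk=7 s=1: L1-HIT | VC [9]
  [14] addr=0x77 blk=7 s=1: L1-HIT | VC [9]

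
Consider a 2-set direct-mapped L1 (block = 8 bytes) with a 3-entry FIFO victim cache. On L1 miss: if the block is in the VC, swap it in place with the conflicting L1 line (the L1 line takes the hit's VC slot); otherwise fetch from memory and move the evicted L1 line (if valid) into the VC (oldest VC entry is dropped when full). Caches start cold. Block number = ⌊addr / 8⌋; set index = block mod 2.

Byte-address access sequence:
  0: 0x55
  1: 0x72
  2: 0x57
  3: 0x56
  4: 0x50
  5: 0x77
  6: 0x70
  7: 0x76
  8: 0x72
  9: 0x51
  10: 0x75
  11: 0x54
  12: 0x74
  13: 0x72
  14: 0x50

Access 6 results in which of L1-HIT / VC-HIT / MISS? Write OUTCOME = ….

OUTCOME = L1-HIT

  [0] addr=0x55 blk=10 s=0: MISS | VC []
  [1] addr=0x72 blk=14 s=0: MISS | VC [10]
  [2] addr=0x57 blk=10 s=0: VC-HIT | VC [14]
  [3] addr=0x56 blk=10 s=0: L1-HIT | VC [14]
  [4] addr=0x50 blk=10 s=0: L1-HIT | VC [14]
  [5] addr=0x77 blk=14 s=0: VC-HIT | VC [10]
  [6] addr=0x70 blk=14 s=0: L1-HIT | VC [10]
  [7] addr=0x76 blk=14 s=0: L1-HIT | VC [10]
  [8] addr=0x72 blk=14 s=0: L1-HIT | VC [10]
  [9] addr=0x51 blk=10 s=0: VC-HIT | VC [14]
  [10] addr=0x75 blk=14 s=0: VC-HIT | VC [10]
  [11] addr=0x54 blk=10 s=0: VC-HIT | VC [14]
  [12] addr=0x74 blk=14 s=0: VC-HIT | VC [10]
  [13] addr=0x72 blk=14 s=0: L1-HIT | VC [10]
  [14] addr=0x50 blk=10 s=0: VC-HIT | VC [14]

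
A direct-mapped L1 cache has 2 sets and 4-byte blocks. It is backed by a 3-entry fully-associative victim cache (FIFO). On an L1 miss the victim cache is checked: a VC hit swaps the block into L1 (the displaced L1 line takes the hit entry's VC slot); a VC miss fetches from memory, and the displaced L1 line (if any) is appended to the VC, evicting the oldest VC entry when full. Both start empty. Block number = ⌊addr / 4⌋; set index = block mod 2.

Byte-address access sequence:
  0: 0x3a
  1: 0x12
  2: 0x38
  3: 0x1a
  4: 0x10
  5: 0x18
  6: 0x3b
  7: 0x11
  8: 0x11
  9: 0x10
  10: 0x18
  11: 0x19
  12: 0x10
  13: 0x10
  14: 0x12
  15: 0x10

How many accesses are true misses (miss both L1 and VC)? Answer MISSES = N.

  [0] addr=0x3a blk=14 s=0: MISS | VC []
  [1] addr=0x12 blk=4 s=0: MISS | VC [14]
  [2] addr=0x38 blk=14 s=0: VC-HIT | VC [4]
  [3] addr=0x1a blk=6 s=0: MISS | VC [4, 14]
  [4] addr=0x10 blk=4 s=0: VC-HIT | VC [6, 14]
  [5] addr=0x18 blk=6 s=0: VC-HIT | VC [4, 14]
  [6] addr=0x3b blk=14 s=0: VC-HIT | VC [4, 6]
  [7] addr=0x11 blk=4 s=0: VC-HIT | VC [14, 6]
  [8] addr=0x11 blk=4 s=0: L1-HIT | VC [14, 6]
  [9] addr=0x10 blk=4 s=0: L1-HIT | VC [14, 6]
  [10] addr=0x18 blk=6 s=0: VC-HIT | VC [14, 4]
  [11] addr=0x19 blk=6 s=0: L1-HIT | VC [14, 4]
  [12] addr=0x10 blk=4 s=0: VC-HIT | VC [14, 6]
  [13] addr=0x10 blk=4 s=0: L1-HIT | VC [14, 6]
  [14] addr=0x12 blk=4 s=0: L1-HIT | VC [14, 6]
  [15] addr=0x10 blk=4 s=0: L1-HIT | VC [14, 6]

MISSES = 3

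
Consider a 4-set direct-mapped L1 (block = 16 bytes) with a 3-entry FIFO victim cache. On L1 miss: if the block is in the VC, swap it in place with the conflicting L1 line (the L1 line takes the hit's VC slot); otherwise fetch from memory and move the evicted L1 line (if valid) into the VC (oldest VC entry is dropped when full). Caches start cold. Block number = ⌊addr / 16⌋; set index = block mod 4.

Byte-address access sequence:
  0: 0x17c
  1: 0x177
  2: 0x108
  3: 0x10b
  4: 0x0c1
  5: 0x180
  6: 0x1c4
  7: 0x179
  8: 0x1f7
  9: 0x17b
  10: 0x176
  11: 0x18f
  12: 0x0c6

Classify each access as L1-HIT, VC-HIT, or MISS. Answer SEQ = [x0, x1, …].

SEQ = [MISS, L1-HIT, MISS, L1-HIT, MISS, MISS, MISS, L1-HIT, MISS, VC-HIT, L1-HIT, VC-HIT, VC-HIT]

0: 0x17c (blk 23, set 3) → MISS  vc=[]
1: 0x177 (blk 23, set 3) → L1-HIT  vc=[]
2: 0x108 (blk 16, set 0) → MISS  vc=[]
3: 0x10b (blk 16, set 0) → L1-HIT  vc=[]
4: 0xc1 (blk 12, set 0) → MISS  vc=[16]
5: 0x180 (blk 24, set 0) → MISS  vc=[16, 12]
6: 0x1c4 (blk 28, set 0) → MISS  vc=[16, 12, 24]
7: 0x179 (blk 23, set 3) → L1-HIT  vc=[16, 12, 24]
8: 0x1f7 (blk 31, set 3) → MISS  vc=[12, 24, 23]
9: 0x17b (blk 23, set 3) → VC-HIT  vc=[12, 24, 31]
10: 0x176 (blk 23, set 3) → L1-HIT  vc=[12, 24, 31]
11: 0x18f (blk 24, set 0) → VC-HIT  vc=[12, 28, 31]
12: 0xc6 (blk 12, set 0) → VC-HIT  vc=[24, 28, 31]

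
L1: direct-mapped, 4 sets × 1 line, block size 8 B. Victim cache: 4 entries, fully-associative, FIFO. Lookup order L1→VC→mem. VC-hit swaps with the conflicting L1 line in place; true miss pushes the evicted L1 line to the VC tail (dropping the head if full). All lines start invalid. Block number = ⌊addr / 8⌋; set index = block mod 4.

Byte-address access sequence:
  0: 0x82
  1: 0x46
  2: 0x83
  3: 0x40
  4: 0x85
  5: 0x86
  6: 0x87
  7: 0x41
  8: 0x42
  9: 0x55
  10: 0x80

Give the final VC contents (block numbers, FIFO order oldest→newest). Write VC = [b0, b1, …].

VC = [8]

#0 0x82→b16/s0 MISS; vc=[]
#1 0x46→b8/s0 MISS; vc=[16]
#2 0x83→b16/s0 VC-HIT; vc=[8]
#3 0x40→b8/s0 VC-HIT; vc=[16]
#4 0x85→b16/s0 VC-HIT; vc=[8]
#5 0x86→b16/s0 L1-HIT; vc=[8]
#6 0x87→b16/s0 L1-HIT; vc=[8]
#7 0x41→b8/s0 VC-HIT; vc=[16]
#8 0x42→b8/s0 L1-HIT; vc=[16]
#9 0x55→b10/s2 MISS; vc=[16]
#10 0x80→b16/s0 VC-HIT; vc=[8]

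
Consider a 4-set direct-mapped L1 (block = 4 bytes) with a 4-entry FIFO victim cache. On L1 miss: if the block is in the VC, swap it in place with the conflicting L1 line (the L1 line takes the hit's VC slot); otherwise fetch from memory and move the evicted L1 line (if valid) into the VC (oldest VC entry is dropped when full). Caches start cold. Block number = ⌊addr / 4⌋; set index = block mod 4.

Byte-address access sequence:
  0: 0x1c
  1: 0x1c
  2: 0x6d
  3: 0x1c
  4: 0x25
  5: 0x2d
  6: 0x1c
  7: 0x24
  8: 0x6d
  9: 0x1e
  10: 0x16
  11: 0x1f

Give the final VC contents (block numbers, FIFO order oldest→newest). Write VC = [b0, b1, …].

#0 0x1c→b7/s3 MISS; vc=[]
#1 0x1c→b7/s3 L1-HIT; vc=[]
#2 0x6d→b27/s3 MISS; vc=[7]
#3 0x1c→b7/s3 VC-HIT; vc=[27]
#4 0x25→b9/s1 MISS; vc=[27]
#5 0x2d→b11/s3 MISS; vc=[27,7]
#6 0x1c→b7/s3 VC-HIT; vc=[27,11]
#7 0x24→b9/s1 L1-HIT; vc=[27,11]
#8 0x6d→b27/s3 VC-HIT; vc=[7,11]
#9 0x1e→b7/s3 VC-HIT; vc=[27,11]
#10 0x16→b5/s1 MISS; vc=[27,11,9]
#11 0x1f→b7/s3 L1-HIT; vc=[27,11,9]

VC = [27, 11, 9]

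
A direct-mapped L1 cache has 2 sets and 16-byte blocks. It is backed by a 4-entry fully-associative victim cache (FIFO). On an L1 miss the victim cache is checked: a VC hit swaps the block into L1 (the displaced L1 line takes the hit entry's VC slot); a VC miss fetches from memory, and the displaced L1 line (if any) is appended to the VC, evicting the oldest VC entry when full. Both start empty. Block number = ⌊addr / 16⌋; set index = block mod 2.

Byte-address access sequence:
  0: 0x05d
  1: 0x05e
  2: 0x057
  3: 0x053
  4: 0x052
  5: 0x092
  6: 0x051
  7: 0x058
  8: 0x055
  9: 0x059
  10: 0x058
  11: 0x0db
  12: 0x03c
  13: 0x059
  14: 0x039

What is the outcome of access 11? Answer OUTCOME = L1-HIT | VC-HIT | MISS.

0: 0x5d (blk 5, set 1) → MISS  vc=[]
1: 0x5e (blk 5, set 1) → L1-HIT  vc=[]
2: 0x57 (blk 5, set 1) → L1-HIT  vc=[]
3: 0x53 (blk 5, set 1) → L1-HIT  vc=[]
4: 0x52 (blk 5, set 1) → L1-HIT  vc=[]
5: 0x92 (blk 9, set 1) → MISS  vc=[5]
6: 0x51 (blk 5, set 1) → VC-HIT  vc=[9]
7: 0x58 (blk 5, set 1) → L1-HIT  vc=[9]
8: 0x55 (blk 5, set 1) → L1-HIT  vc=[9]
9: 0x59 (blk 5, set 1) → L1-HIT  vc=[9]
10: 0x58 (blk 5, set 1) → L1-HIT  vc=[9]
11: 0xdb (blk 13, set 1) → MISS  vc=[9, 5]
12: 0x3c (blk 3, set 1) → MISS  vc=[9, 5, 13]
13: 0x59 (blk 5, set 1) → VC-HIT  vc=[9, 3, 13]
14: 0x39 (blk 3, set 1) → VC-HIT  vc=[9, 5, 13]

OUTCOME = MISS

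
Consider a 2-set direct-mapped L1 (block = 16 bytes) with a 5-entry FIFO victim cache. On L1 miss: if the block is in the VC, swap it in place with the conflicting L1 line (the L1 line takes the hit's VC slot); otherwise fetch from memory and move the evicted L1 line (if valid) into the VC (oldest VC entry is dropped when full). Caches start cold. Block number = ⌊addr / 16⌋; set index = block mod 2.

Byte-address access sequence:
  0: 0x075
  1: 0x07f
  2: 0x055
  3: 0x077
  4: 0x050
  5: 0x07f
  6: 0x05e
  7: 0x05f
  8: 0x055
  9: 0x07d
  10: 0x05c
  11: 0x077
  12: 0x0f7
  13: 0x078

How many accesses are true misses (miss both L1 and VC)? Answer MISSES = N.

MISSES = 3

0: 0x75 (blk 7, set 1) → MISS  vc=[]
1: 0x7f (blk 7, set 1) → L1-HIT  vc=[]
2: 0x55 (blk 5, set 1) → MISS  vc=[7]
3: 0x77 (blk 7, set 1) → VC-HIT  vc=[5]
4: 0x50 (blk 5, set 1) → VC-HIT  vc=[7]
5: 0x7f (blk 7, set 1) → VC-HIT  vc=[5]
6: 0x5e (blk 5, set 1) → VC-HIT  vc=[7]
7: 0x5f (blk 5, set 1) → L1-HIT  vc=[7]
8: 0x55 (blk 5, set 1) → L1-HIT  vc=[7]
9: 0x7d (blk 7, set 1) → VC-HIT  vc=[5]
10: 0x5c (blk 5, set 1) → VC-HIT  vc=[7]
11: 0x77 (blk 7, set 1) → VC-HIT  vc=[5]
12: 0xf7 (blk 15, set 1) → MISS  vc=[5, 7]
13: 0x78 (blk 7, set 1) → VC-HIT  vc=[5, 15]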